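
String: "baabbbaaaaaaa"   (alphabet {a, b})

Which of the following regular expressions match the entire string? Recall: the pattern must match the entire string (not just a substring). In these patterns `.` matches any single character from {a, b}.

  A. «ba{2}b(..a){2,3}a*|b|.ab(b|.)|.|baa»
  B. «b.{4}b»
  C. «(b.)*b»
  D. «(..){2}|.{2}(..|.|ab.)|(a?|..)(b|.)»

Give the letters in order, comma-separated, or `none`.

A → match
B → no match — must end with "b"
C → no match — must end with "b"
D → no match

A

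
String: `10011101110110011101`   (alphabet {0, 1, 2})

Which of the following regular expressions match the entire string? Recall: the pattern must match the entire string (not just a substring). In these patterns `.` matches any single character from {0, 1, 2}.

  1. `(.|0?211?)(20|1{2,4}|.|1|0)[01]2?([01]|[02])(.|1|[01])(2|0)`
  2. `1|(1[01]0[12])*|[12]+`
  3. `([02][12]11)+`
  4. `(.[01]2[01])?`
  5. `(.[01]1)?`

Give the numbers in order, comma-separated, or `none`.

1 → no match
2 → match
3 → no match — must end with `11`
4 → no match
5 → no match

2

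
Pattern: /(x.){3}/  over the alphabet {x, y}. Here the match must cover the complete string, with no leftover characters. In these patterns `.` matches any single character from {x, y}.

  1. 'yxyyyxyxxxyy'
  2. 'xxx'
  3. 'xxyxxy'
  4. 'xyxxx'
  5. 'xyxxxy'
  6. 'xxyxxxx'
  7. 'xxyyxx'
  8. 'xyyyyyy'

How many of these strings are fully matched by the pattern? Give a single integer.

1 → no match — must start with 'x'
2 → no match
3 → no match
4 → no match
5 → match
6 → no match
7 → no match
8 → no match
Total matched: 1

1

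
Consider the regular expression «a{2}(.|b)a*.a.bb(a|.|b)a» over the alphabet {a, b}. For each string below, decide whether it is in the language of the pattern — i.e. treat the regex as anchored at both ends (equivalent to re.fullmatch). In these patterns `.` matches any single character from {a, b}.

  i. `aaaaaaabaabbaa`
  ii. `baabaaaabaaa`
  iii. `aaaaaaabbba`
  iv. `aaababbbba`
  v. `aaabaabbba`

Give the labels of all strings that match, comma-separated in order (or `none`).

i → match
ii → no match — must start with `a`
iii → match
iv → match
v → match

i, iii, iv, v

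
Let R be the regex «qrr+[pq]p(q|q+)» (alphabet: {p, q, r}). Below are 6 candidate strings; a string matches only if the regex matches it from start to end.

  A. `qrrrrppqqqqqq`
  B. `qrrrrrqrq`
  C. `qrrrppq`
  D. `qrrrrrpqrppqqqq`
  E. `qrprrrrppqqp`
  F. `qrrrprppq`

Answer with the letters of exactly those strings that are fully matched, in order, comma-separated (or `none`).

A → match
B. `qrrrrrqrq` → no match
C. `qrrrppq` → match
D → no match
E. `qrprrrrppqqp` → no match — must start with `qrr`
F. `qrrrprppq` → no match

A, C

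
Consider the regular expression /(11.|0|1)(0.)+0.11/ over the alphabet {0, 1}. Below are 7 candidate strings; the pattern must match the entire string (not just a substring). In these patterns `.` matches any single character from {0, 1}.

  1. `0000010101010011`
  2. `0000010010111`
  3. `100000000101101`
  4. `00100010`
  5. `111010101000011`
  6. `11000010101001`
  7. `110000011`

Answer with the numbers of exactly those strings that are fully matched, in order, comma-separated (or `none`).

1 → no match
2 → no match
3 → no match — must end with `11`
4 → no match — must end with `11`
5 → match
6 → no match — must end with `11`
7 → match

5, 7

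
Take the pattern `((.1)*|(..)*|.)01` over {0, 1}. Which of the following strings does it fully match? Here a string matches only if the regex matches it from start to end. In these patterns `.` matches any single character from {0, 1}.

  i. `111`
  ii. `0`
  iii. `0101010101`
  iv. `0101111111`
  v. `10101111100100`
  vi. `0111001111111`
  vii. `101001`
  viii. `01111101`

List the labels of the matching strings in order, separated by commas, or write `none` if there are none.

iii, vii, viii

i → no match — must end with `01`
ii → no match — must end with `01`
iii → match
iv → no match — must end with `01`
v → no match — must end with `01`
vi → no match — must end with `01`
vii → match
viii → match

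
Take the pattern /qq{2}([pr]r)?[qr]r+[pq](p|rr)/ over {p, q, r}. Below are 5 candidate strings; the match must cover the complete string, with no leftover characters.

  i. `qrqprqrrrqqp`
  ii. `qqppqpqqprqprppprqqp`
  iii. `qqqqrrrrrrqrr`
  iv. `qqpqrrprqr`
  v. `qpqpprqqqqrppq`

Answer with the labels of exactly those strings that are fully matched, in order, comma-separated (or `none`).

iii

i → no match — must start with `qq`
ii → no match
iii → match
iv → no match
v → no match — must start with `qq`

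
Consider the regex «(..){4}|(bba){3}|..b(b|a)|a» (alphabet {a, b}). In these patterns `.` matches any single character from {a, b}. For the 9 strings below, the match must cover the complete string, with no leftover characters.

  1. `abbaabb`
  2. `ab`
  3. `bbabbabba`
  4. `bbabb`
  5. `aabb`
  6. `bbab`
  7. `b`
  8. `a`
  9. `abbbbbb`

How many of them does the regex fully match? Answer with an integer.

3

1 → no match
2 → no match
3 → match
4 → no match
5 → match
6 → no match
7 → no match
8 → match
9 → no match
Total matched: 3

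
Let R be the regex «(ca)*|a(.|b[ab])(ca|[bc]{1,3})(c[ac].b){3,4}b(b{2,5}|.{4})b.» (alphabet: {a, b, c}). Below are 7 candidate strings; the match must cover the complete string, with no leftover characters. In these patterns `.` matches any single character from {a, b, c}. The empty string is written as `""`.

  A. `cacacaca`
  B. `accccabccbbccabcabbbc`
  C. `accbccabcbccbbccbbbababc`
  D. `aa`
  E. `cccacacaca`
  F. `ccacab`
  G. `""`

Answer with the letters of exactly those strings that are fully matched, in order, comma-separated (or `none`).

A. `cacacaca` → match
B → no match
C → no match
D. `aa` → no match
E. `cccacacaca` → no match
F. `ccacab` → no match
G. `""` → match

A, G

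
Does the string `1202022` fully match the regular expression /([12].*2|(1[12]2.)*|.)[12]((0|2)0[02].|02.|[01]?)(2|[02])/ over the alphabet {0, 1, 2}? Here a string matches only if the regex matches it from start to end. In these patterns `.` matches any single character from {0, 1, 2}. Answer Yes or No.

No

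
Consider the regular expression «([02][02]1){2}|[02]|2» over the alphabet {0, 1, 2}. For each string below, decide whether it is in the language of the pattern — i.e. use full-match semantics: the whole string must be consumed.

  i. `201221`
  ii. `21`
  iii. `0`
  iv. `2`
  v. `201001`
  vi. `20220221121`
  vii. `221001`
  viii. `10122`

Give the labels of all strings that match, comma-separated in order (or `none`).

i, iii, iv, v, vii

i → match
ii → no match
iii → match
iv → match
v → match
vi → no match
vii → match
viii → no match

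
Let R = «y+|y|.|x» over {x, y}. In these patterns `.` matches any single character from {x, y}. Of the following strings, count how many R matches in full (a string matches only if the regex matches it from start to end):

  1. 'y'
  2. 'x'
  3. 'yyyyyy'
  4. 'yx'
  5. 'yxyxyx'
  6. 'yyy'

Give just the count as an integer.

1 → match
2 → match
3 → match
4 → no match
5 → no match
6 → match
Total matched: 4

4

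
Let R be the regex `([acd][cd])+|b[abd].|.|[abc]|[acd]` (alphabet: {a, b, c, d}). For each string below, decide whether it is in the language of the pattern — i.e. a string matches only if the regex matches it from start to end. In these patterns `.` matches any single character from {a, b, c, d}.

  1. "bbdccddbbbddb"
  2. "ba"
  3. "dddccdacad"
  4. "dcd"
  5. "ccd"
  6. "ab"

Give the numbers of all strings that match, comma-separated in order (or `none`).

1 → no match
2 → no match
3 → match
4 → no match
5 → no match
6 → no match

3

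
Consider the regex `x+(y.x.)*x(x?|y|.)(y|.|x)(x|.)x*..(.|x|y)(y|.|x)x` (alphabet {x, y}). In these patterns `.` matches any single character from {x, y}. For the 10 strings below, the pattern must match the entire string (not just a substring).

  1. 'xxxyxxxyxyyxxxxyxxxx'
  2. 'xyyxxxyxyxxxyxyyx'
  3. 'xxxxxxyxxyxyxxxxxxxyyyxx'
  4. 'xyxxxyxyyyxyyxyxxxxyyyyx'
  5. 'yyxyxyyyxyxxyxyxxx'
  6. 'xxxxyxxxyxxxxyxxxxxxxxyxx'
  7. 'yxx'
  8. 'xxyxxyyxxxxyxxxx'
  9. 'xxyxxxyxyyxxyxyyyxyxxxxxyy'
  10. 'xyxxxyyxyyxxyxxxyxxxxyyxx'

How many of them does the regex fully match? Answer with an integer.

4

1 → no match
2 → match
3 → match
4 → no match
5 → no match — must start with 'x'
6 → match
7. 'yxx' → no match — must start with 'x'
8 → no match
9 → no match — must end with 'x'
10 → match
Total matched: 4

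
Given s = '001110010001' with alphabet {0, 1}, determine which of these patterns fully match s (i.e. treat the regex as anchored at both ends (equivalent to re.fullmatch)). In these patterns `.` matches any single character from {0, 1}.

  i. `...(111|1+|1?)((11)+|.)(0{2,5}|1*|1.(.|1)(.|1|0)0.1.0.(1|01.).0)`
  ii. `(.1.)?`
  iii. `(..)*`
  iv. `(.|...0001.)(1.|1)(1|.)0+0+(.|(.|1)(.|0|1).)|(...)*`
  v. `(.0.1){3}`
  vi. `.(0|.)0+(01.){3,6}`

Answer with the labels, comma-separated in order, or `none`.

i → no match
ii → no match
iii → match
iv → match
v → match
vi → no match

iii, iv, v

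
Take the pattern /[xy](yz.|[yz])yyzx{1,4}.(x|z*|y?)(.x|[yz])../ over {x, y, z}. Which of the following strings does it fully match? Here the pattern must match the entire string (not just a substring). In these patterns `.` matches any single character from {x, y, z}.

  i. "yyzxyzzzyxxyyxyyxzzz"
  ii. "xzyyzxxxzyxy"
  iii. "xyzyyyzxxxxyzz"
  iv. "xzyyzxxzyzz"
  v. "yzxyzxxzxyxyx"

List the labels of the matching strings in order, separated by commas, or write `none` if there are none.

ii, iii, iv

i → no match
ii → match
iii → match
iv → match
v → no match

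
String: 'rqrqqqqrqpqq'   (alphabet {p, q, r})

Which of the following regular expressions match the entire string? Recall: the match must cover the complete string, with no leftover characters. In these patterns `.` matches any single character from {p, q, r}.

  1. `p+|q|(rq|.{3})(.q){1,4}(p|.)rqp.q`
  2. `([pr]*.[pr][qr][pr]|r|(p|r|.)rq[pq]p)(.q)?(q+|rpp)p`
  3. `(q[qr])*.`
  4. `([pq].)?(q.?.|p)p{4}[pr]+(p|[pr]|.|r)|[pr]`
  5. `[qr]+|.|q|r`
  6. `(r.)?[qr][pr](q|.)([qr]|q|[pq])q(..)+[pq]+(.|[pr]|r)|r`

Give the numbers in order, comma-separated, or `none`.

1 → match
2 → no match — must end with 'p'
3 → no match
4 → no match
5 → no match
6 → no match

1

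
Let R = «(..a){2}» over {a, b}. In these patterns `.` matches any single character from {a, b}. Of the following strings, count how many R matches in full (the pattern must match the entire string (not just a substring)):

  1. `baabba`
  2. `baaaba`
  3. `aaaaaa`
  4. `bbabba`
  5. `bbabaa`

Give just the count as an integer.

1. `baabba` → match
2. `baaaba` → match
3. `aaaaaa` → match
4. `bbabba` → match
5. `bbabaa` → match
Total matched: 5

5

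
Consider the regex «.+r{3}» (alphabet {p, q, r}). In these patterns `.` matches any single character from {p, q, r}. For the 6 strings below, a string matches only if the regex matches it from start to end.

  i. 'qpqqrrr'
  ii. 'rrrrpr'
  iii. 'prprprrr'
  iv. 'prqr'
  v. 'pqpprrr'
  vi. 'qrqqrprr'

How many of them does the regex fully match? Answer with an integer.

i → match
ii → no match
iii → match
iv → no match
v → match
vi → no match
Total matched: 3

3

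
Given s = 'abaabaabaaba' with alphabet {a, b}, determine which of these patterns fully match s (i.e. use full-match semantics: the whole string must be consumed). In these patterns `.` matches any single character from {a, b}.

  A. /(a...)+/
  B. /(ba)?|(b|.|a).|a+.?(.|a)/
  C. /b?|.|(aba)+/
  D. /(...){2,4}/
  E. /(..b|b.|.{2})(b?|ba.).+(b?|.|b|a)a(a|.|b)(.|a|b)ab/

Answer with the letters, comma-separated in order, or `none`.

C, D

A → no match
B → no match
C → match
D → match
E → no match — must end with 'ab'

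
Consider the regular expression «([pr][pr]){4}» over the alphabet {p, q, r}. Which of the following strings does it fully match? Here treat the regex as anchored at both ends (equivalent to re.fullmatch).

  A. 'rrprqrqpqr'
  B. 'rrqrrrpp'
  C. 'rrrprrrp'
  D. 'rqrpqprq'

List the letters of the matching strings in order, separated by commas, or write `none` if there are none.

C

A → no match
B → no match
C → match
D → no match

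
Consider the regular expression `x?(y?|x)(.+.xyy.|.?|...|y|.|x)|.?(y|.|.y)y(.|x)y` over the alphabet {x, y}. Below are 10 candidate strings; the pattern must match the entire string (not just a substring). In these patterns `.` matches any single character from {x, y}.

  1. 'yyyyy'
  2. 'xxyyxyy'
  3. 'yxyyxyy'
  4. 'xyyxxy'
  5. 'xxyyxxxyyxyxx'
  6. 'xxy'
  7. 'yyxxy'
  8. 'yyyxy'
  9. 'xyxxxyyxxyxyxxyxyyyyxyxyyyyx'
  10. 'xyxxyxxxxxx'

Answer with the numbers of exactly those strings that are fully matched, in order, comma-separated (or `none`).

1 → match
2 → no match
3 → no match
4 → no match
5 → no match
6 → match
7 → no match
8 → match
9 → no match
10 → no match

1, 6, 8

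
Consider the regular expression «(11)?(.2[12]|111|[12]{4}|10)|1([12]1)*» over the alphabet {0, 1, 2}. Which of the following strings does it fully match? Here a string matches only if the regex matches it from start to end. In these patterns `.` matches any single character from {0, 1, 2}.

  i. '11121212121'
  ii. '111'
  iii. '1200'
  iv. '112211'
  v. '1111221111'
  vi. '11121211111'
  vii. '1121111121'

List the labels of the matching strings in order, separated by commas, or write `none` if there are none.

i. '11121212121' → match
ii. '111' → match
iii. '1200' → no match
iv. '112211' → match
v. '1111221111' → no match
vi. '11121211111' → match
vii. '1121111121' → no match

i, ii, iv, vi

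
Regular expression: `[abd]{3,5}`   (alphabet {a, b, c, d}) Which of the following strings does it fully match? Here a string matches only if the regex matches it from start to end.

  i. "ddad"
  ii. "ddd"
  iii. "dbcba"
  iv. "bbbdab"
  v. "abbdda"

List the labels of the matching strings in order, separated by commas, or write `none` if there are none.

i → match
ii → match
iii → no match
iv → no match
v → no match

i, ii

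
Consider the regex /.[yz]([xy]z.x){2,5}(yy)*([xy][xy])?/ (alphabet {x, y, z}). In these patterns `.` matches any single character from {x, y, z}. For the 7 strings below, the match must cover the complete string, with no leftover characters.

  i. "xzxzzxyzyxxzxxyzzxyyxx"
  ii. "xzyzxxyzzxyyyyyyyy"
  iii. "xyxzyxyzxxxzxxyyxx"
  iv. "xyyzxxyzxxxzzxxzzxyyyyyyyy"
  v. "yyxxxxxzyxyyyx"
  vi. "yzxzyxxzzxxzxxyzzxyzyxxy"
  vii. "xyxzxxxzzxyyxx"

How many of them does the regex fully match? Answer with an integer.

6

i → match
ii → match
iii → match
iv → match
v → no match
vi → match
vii → match
Total matched: 6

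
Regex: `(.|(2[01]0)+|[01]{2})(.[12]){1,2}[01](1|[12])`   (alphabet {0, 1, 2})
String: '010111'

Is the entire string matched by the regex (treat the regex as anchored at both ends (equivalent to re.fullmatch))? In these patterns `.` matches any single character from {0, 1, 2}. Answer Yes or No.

Yes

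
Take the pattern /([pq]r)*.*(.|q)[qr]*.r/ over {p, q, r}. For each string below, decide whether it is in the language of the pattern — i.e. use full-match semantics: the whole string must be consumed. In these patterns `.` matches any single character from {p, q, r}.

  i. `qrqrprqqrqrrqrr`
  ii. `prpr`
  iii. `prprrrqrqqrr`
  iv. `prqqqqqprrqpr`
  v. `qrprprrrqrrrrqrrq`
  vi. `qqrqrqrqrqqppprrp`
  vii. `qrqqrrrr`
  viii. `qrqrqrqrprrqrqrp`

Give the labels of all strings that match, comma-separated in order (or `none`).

i → match
ii → match
iii → match
iv → match
v → no match — must end with `r`
vi → no match — must end with `r`
vii → match
viii → no match — must end with `r`

i, ii, iii, iv, vii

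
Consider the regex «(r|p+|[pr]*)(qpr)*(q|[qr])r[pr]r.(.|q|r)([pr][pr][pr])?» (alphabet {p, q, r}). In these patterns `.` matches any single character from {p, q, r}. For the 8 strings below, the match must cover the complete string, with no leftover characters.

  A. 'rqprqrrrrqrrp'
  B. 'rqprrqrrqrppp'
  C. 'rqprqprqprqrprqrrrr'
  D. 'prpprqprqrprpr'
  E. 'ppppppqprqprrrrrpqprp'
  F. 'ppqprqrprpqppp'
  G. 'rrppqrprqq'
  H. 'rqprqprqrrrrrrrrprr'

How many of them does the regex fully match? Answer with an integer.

6

A → match
B → no match
C → match
D → match
E → match
F → match
G → match
H → no match
Total matched: 6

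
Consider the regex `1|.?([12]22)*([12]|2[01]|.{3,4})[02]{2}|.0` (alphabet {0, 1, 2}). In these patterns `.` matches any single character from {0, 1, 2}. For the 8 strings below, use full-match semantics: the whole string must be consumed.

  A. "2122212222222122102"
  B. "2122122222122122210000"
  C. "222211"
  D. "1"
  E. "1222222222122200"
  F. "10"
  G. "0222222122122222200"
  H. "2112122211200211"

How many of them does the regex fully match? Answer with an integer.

5

A → no match
B → match
C → no match
D → match
E → match
F → match
G → match
H → no match
Total matched: 5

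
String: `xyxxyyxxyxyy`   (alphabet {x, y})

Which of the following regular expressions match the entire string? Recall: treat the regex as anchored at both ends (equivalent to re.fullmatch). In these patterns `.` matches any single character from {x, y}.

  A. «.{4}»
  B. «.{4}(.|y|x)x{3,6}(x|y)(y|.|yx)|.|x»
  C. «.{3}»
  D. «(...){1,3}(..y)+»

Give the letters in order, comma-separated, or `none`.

A → no match
B → no match
C → no match
D → match

D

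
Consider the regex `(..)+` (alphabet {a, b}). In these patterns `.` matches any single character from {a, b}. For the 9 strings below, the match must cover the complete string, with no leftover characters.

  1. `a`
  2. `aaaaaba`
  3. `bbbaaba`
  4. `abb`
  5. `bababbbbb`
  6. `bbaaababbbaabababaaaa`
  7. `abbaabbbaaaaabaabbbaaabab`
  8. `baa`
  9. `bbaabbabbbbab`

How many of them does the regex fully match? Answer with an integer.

1. `a` → no match
2. `aaaaaba` → no match
3. `bbbaaba` → no match
4. `abb` → no match
5. `bababbbbb` → no match
6 → no match
7 → no match
8. `baa` → no match
9 → no match
Total matched: 0

0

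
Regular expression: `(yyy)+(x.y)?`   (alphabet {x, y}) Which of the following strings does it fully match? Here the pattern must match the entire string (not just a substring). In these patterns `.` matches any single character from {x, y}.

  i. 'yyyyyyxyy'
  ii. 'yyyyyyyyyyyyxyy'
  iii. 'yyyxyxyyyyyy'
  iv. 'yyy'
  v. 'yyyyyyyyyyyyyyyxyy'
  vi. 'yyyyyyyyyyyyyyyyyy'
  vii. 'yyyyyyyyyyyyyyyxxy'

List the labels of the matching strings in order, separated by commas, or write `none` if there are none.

i → match
ii → match
iii → no match
iv → match
v → match
vi → match
vii → match

i, ii, iv, v, vi, vii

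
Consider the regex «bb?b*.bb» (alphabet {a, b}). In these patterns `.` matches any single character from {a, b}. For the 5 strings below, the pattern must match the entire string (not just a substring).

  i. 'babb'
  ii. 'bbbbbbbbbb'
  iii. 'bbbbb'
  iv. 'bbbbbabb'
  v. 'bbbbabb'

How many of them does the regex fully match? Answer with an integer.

5

i → match
ii → match
iii → match
iv → match
v → match
Total matched: 5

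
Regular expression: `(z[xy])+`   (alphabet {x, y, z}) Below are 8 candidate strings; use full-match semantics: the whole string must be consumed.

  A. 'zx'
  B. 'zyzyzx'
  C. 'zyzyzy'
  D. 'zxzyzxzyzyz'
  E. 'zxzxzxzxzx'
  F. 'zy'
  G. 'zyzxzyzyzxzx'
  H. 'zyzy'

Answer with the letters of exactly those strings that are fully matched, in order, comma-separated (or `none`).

A. 'zx' → match
B. 'zyzyzx' → match
C. 'zyzyzy' → match
D. 'zxzyzxzyzyz' → no match
E. 'zxzxzxzxzx' → match
F. 'zy' → match
G. 'zyzxzyzyzxzx' → match
H. 'zyzy' → match

A, B, C, E, F, G, H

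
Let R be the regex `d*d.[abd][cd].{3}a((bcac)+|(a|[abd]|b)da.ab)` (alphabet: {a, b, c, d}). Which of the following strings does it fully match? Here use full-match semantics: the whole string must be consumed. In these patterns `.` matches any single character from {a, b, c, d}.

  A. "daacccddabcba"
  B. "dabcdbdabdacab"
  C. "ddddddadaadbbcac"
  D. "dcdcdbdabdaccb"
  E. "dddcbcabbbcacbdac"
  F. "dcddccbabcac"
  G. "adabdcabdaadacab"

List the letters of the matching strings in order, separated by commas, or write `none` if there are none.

B, F

A → no match
B → match
C → no match
D → no match
E → no match
F → match
G → no match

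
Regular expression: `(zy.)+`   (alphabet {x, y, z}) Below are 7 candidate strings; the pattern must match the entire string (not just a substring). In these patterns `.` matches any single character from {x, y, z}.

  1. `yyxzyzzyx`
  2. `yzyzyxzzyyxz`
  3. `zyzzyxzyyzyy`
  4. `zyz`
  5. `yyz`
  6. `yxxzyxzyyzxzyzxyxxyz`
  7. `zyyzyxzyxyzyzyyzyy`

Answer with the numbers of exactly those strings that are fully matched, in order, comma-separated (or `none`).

3, 4

1 → no match — must start with `zy`
2 → no match — must start with `zy`
3 → match
4 → match
5 → no match — must start with `zy`
6 → no match — must start with `zy`
7 → no match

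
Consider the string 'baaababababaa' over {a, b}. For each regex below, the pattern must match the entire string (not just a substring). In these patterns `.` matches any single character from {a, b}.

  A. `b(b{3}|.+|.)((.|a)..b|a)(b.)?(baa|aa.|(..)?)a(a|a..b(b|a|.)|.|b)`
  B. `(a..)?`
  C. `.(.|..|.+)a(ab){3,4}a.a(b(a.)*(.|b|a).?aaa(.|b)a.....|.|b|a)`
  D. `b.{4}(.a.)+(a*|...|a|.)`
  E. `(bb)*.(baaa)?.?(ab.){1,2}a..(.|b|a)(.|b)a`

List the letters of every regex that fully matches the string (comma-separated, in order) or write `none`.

A → match
B → no match
C → match
D → no match
E → no match

A, C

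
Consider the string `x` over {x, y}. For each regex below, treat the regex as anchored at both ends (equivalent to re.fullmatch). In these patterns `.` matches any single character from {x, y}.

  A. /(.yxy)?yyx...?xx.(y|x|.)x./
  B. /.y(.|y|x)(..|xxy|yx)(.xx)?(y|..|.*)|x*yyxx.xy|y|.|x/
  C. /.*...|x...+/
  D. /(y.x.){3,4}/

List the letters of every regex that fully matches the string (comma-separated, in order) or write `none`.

B

A → no match
B → match
C → no match
D → no match — must start with `y`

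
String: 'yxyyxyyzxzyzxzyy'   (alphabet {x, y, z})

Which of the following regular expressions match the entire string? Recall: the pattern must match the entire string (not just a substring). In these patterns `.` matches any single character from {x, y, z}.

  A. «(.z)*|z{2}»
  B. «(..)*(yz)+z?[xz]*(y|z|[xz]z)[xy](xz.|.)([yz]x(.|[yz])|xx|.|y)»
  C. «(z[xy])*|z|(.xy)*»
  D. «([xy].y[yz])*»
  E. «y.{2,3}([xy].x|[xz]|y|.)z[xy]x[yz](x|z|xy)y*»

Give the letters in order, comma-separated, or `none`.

D

A → no match
B → no match
C → no match
D → match
E → no match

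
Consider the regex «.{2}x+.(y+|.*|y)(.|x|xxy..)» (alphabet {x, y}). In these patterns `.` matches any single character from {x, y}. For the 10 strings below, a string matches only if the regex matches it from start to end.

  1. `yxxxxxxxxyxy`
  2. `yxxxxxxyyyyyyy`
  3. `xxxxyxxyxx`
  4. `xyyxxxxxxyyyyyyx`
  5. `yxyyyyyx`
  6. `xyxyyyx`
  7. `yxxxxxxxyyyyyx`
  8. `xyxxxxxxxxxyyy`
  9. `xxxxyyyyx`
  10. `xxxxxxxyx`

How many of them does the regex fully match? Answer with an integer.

8

1 → match
2 → match
3 → match
4 → no match
5 → no match
6 → match
7 → match
8 → match
9 → match
10 → match
Total matched: 8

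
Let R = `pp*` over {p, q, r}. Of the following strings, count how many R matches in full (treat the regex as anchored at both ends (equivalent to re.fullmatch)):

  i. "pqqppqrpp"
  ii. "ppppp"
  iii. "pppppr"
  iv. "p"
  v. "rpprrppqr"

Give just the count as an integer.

i → no match
ii → match
iii → no match
iv → match
v → no match — must start with "p"
Total matched: 2

2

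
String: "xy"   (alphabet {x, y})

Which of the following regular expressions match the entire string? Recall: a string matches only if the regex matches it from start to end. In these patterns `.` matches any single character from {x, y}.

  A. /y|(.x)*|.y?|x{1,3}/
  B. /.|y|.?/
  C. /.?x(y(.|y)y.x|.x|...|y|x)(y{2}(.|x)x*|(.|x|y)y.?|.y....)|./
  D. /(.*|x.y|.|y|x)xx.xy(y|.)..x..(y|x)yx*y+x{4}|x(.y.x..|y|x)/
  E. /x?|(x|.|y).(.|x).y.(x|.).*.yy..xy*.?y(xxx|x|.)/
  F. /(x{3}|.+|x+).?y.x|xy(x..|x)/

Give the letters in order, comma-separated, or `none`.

A, D

A → match
B → no match
C → no match
D → match
E → no match
F → no match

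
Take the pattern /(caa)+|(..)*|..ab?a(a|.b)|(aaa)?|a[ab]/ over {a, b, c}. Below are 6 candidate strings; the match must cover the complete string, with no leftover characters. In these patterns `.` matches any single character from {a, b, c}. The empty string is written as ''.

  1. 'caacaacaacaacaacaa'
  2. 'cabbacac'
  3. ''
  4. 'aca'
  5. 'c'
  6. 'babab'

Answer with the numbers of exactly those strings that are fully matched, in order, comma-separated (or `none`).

1, 2, 3

1 → match
2 → match
3 → match
4 → no match
5 → no match
6 → no match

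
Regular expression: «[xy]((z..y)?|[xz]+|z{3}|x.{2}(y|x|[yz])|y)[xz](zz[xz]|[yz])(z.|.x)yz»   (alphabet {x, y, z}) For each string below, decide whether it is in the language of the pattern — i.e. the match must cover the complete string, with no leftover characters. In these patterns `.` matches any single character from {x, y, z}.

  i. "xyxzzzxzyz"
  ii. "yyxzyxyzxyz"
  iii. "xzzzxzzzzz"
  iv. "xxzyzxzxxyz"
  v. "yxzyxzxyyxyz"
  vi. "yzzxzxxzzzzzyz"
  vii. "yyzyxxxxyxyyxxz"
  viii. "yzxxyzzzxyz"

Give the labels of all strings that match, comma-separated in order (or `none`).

i → no match
ii → no match
iii → no match — must end with "yz"
iv → match
v → no match
vi → match
vii → no match — must end with "yz"
viii → match

iv, vi, viii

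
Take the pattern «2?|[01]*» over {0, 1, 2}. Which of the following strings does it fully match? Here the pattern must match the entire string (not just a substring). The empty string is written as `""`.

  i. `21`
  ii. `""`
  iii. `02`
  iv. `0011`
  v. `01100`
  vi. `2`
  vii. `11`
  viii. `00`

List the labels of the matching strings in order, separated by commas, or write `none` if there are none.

ii, iv, v, vi, vii, viii

i → no match
ii → match
iii → no match
iv → match
v → match
vi → match
vii → match
viii → match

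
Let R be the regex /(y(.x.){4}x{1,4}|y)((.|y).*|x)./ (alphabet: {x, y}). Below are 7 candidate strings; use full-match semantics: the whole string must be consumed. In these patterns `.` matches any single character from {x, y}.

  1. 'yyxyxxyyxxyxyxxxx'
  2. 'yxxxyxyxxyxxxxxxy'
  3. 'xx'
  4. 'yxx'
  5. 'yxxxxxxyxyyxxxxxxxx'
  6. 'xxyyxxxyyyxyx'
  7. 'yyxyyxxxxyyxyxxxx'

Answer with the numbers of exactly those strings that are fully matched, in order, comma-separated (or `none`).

1, 2, 4, 5, 7

1 → match
2 → match
3 → no match — must start with 'y'
4 → match
5 → match
6 → no match — must start with 'y'
7 → match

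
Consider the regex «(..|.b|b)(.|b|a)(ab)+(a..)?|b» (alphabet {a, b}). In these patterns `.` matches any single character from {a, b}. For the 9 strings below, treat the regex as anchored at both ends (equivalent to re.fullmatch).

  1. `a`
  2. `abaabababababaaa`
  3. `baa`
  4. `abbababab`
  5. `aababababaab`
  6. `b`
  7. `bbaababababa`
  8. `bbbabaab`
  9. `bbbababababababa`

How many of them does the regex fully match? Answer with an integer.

1. `a` → no match
2 → match
3. `baa` → no match
4. `abbababab` → match
5. `aababababaab` → match
6. `b` → match
7. `bbaababababa` → match
8. `bbbabaab` → match
9 → match
Total matched: 7

7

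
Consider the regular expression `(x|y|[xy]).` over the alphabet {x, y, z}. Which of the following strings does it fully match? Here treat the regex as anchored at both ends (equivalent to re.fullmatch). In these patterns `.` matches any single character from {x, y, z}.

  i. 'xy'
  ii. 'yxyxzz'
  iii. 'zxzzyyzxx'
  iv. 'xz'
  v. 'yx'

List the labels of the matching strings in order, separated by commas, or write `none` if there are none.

i → match
ii → no match
iii → no match
iv → match
v → match

i, iv, v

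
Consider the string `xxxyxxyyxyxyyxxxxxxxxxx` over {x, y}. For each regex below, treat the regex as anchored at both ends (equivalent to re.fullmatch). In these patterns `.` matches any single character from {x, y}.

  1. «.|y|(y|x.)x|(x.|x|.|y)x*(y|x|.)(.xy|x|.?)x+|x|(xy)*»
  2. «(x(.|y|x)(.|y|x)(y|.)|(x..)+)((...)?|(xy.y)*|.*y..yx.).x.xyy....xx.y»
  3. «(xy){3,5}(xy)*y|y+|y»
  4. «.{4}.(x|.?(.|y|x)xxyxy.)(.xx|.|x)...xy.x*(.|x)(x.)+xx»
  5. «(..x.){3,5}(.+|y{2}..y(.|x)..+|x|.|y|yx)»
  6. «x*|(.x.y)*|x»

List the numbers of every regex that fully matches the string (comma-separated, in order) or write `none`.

4

1 → no match
2 → no match — must end with `y`
3 → no match — must end with `y`
4 → match
5 → no match
6 → no match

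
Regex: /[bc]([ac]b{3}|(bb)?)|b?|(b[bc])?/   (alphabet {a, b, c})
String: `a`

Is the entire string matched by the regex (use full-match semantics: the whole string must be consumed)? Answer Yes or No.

No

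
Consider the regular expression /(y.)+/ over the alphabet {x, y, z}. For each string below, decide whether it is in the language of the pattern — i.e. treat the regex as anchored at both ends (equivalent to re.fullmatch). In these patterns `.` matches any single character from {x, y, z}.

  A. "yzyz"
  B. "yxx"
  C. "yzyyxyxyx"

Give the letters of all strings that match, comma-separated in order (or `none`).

A

A → match
B → no match
C → no match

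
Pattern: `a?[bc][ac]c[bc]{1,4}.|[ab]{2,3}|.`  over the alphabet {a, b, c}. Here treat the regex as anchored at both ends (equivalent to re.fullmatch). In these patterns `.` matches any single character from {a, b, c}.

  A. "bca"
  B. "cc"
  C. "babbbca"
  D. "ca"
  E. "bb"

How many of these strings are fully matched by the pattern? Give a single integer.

1

A → no match
B → no match
C → no match
D → no match
E → match
Total matched: 1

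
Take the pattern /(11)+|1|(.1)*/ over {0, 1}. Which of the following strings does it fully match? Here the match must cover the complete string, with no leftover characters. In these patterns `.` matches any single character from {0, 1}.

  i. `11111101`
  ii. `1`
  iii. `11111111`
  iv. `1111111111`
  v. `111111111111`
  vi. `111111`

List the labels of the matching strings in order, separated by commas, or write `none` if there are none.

i, ii, iii, iv, v, vi

i → match
ii → match
iii → match
iv → match
v → match
vi → match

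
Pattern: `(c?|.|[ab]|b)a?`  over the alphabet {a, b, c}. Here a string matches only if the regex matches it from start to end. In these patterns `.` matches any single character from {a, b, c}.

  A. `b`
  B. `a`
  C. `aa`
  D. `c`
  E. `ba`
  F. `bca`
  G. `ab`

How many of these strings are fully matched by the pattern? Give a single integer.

A → match
B → match
C → match
D → match
E → match
F → no match
G → no match
Total matched: 5

5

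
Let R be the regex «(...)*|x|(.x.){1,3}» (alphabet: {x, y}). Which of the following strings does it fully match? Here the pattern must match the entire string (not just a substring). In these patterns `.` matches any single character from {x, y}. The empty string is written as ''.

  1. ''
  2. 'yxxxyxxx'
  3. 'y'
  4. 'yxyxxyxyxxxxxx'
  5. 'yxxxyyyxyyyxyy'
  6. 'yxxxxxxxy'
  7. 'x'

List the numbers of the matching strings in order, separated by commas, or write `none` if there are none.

1. '' → match
2. 'yxxxyxxx' → no match
3. 'y' → no match
4 → no match
5 → no match
6. 'yxxxxxxxy' → match
7. 'x' → match

1, 6, 7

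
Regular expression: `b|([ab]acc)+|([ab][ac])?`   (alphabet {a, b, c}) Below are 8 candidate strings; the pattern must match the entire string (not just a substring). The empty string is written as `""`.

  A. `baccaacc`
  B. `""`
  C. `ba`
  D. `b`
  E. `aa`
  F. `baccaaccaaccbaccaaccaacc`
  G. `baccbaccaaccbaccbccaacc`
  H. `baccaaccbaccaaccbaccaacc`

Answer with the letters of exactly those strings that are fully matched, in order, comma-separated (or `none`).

A, B, C, D, E, F, H

A. `baccaacc` → match
B. `""` → match
C. `ba` → match
D. `b` → match
E. `aa` → match
F → match
G → no match
H → match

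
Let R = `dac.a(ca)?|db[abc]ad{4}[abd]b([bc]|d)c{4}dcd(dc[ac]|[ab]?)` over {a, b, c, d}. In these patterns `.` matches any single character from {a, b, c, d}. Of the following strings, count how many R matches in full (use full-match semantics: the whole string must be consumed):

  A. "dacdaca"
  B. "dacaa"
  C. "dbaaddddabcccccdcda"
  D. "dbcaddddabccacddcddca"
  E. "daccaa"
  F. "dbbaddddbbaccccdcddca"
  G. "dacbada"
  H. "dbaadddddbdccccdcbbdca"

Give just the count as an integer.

3

A → match
B → match
C → match
D → no match
E → no match
F → no match
G → no match
H → no match
Total matched: 3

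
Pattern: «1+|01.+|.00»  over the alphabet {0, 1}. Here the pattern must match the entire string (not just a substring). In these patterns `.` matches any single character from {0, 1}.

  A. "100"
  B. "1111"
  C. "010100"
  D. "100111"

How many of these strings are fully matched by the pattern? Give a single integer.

3

A → match
B → match
C → match
D → no match
Total matched: 3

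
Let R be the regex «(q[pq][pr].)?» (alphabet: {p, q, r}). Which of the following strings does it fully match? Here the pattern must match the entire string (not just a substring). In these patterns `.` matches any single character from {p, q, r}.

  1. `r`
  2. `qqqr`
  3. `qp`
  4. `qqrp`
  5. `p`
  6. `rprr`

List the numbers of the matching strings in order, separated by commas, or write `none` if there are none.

1 → no match
2 → no match
3 → no match
4 → match
5 → no match
6 → no match

4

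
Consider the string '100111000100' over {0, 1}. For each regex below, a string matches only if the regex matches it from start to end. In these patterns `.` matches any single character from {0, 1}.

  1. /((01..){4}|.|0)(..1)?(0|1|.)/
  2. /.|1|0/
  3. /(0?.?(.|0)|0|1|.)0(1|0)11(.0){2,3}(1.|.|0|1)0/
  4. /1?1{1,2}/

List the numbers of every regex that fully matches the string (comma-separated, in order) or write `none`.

1 → no match
2 → no match
3 → match
4 → no match — must end with '1'

3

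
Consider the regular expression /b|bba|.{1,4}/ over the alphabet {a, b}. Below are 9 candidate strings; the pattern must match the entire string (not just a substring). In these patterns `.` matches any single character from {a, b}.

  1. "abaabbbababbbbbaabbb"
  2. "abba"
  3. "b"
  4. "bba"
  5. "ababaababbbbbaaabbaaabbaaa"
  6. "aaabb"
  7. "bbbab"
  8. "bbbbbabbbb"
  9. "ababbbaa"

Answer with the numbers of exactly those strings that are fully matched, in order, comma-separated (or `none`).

2, 3, 4

1 → no match
2. "abba" → match
3. "b" → match
4. "bba" → match
5 → no match
6. "aaabb" → no match
7. "bbbab" → no match
8. "bbbbbabbbb" → no match
9. "ababbbaa" → no match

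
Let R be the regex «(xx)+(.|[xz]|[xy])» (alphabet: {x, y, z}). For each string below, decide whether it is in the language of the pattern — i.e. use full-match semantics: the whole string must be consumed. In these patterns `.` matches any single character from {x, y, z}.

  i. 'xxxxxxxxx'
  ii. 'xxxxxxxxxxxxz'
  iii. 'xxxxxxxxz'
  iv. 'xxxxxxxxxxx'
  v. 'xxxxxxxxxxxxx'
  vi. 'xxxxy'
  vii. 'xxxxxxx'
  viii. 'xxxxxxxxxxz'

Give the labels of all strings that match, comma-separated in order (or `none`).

i → match
ii → match
iii → match
iv → match
v → match
vi → match
vii → match
viii → match

i, ii, iii, iv, v, vi, vii, viii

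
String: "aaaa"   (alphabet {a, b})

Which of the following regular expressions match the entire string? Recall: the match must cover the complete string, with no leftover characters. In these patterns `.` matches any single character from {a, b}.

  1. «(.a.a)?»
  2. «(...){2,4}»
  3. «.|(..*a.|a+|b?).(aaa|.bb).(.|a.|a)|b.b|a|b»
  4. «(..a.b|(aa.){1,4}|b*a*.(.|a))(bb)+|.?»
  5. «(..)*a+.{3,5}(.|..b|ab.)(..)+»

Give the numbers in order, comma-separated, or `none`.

1 → match
2 → no match
3 → no match
4 → no match
5 → no match

1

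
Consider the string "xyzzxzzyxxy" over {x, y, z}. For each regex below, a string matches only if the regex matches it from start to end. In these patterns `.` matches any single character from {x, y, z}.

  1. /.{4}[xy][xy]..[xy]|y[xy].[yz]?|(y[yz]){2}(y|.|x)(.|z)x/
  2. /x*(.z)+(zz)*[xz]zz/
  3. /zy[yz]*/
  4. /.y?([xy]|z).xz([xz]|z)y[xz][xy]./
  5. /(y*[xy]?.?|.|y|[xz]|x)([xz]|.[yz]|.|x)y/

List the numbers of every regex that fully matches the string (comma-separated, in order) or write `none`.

1 → no match
2 → no match — must end with "zz"
3 → no match — must start with "zy"
4 → match
5 → no match

4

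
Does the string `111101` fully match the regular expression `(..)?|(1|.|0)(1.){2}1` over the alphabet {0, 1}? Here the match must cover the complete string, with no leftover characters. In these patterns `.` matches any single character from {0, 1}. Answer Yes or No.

Yes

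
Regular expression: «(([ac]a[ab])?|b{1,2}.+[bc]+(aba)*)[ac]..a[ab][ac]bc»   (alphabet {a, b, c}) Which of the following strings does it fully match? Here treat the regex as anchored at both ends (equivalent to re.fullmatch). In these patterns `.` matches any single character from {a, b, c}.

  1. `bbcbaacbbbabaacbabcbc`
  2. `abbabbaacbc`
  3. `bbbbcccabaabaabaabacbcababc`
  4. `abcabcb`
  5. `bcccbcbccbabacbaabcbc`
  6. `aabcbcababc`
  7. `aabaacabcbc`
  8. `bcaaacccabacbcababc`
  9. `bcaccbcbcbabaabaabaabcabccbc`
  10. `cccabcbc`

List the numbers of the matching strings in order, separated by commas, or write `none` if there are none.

1 → match
2 → no match
3 → match
4 → no match — must end with `bc`
5 → match
6 → match
7 → match
8 → match
9 → no match
10 → match

1, 3, 5, 6, 7, 8, 10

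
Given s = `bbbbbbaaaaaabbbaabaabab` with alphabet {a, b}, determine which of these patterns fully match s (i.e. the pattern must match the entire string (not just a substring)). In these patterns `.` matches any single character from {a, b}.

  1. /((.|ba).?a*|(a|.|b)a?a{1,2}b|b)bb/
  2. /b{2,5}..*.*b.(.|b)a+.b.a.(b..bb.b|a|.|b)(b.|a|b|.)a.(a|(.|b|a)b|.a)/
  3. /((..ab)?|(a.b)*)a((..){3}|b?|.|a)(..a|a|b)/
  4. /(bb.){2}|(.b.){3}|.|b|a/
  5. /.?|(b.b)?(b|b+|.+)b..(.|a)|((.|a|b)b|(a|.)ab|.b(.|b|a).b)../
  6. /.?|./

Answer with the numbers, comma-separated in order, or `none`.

1 → no match — must end with `bb`
2 → match
3 → no match
4 → no match
5 → no match
6 → no match

2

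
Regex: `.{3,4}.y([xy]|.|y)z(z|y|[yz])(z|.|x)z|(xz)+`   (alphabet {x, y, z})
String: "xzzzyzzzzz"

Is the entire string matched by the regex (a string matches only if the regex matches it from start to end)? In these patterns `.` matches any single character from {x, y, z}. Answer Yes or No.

Yes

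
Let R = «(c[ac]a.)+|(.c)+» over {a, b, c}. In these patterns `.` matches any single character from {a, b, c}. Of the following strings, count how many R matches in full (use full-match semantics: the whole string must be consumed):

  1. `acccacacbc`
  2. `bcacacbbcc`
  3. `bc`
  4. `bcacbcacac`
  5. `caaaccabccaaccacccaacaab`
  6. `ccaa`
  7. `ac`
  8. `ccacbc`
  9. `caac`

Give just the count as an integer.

1 → match
2 → no match
3 → match
4 → match
5 → match
6 → match
7 → match
8 → match
9 → match
Total matched: 8

8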